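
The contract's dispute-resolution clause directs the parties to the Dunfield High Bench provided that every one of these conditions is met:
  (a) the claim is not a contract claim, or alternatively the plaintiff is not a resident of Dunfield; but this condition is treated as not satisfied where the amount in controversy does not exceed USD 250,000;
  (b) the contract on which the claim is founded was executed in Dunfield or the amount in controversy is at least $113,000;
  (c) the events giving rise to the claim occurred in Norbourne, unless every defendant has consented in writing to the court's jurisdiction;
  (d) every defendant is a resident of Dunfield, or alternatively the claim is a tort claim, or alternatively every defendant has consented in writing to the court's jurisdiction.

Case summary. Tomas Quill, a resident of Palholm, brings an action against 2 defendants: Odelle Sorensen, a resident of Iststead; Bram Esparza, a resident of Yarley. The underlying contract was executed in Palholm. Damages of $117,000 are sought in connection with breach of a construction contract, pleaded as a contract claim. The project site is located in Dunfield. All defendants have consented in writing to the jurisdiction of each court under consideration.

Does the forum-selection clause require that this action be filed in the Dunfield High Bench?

No

The Dunfield High Bench:
  (a) The plaintiff resides in Palholm, which is not Dunfield — that alternative is enough. However, the amount in controversy is 117,000 dollars, within the 250,000 dollars ceiling, which falls within the stated exception and so defeats the condition. Not met.
  (b) The amount in controversy is USD 117,000, which meets the USD 113,000 floor — that alternative is enough. Condition met.
  (c) The operative events occurred in Dunfield, not Norbourne. However, every defendant has filed written consent, so the 'unless' proviso supplies this condition. Met.
  (d) Every defendant has filed written consent — that alternative is enough. Met.
  → Forum clause is not triggered.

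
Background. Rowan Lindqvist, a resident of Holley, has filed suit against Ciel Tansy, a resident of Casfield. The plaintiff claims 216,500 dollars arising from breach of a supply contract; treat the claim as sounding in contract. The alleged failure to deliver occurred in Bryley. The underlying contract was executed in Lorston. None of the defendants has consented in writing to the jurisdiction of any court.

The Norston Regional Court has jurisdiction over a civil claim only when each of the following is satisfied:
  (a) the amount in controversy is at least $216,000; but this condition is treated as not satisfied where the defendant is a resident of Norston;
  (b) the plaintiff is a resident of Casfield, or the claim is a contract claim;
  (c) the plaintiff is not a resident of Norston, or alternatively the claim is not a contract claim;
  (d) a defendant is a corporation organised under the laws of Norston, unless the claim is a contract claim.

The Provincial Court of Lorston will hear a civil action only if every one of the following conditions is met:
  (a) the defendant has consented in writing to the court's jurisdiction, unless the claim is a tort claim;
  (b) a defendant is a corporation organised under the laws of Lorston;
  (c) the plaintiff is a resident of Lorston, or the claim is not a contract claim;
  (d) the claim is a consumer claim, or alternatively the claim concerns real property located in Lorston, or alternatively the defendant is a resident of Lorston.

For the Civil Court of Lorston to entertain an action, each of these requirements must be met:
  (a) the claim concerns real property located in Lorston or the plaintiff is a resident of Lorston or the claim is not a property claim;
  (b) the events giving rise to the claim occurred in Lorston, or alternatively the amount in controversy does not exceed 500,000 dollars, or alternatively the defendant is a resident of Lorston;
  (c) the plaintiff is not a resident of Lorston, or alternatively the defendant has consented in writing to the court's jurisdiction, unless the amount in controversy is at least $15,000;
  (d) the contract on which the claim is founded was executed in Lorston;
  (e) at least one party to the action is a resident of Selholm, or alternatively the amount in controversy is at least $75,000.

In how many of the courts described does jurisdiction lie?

2

The Norston Regional Court:
  (a) The amount in controversy is USD 216,500, which meets the $216,000 floor. The carve-out does not apply: the defendant resides in Casfield, not Norston. Satisfied.
  (b) The claim is a contract claim — that alternative is enough. Met.
  (c) The plaintiff resides in Holley, which is not Norston, so this disjunct is met. Met.
  (d) No defendant is a corporation. However, the claim is a contract claim, so the 'unless' proviso supplies this condition. Condition met.
  → The court has jurisdiction.
The Provincial Court of Lorston:
  (a) No such written consent has been filed. The proviso offers no rescue either, since the claim is a contract claim, not a tort claim. Not satisfied.
  (b) No defendant is a corporation. Not met.
  (c) The plaintiff resides in Holley, not Lorston; the claim is a contract claim — no alternative holds. Fails.
  (d) The claim is a contract claim, not a consumer claim; the claim does not concern real property; the defendant resides in Casfield, not Lorston — no alternative holds. Fails.
  → No jurisdiction.
The Civil Court of Lorston:
  (a) The claim is a contract claim, not a property claim, so one alternative holds. Met.
  (b) The amount in controversy is $216,500, within the 500,000 dollars ceiling, which satisfies one of the alternatives. Condition met.
  (c) The plaintiff resides in Holley, which is not Lorston — that alternative is enough. Condition met.
  (d) The contract was executed in Lorston. Condition met.
  (e) The amount in controversy is 216,500 dollars, which meets the USD 75,000 floor, so one alternative holds. Satisfied.
  → The court has jurisdiction.
Courts with jurisdiction: the Norston Regional Court, the Civil Court of Lorston — 2 in total.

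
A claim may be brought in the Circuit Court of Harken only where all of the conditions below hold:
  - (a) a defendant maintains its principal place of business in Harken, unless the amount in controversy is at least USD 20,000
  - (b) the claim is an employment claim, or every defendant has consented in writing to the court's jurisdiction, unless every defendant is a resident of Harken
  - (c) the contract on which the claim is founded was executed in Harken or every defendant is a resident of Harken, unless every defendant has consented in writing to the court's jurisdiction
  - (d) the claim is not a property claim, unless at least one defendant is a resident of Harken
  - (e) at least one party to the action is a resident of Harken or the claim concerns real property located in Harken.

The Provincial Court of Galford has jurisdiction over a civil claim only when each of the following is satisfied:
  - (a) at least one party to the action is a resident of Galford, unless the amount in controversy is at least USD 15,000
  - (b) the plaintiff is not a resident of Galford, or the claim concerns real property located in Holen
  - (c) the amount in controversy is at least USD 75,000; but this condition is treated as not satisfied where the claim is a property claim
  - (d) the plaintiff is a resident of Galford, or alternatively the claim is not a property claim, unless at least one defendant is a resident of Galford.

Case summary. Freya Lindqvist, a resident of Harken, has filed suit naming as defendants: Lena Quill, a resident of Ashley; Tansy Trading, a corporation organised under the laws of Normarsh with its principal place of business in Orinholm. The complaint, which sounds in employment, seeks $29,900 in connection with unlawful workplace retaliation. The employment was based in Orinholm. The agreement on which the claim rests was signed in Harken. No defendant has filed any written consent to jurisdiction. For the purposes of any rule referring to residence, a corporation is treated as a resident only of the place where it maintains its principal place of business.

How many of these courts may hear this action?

1

The Circuit Court of Harken:
  (a) The corporate defendant(s) have their principal place of business in Orinholm, not Harken. But the amount in controversy is 29,900 dollars, which meets the $20,000 floor, and the 'unless' clause therefore excuses the requirement. Condition met.
  (b) The claim is an employment claim, so one alternative holds. Met.
  (c) The contract was executed in Harken — that alternative is enough. Met.
  (d) The claim is an employment claim, not a property claim. Met.
  (e) Freya Lindqvist resides in Harken — that alternative is enough. Met.
  → All conditions met; jurisdiction exists.
The Provincial Court of Galford:
  (a) No party resides in Galford. But the amount in controversy is $29,900, which meets the $15,000 floor, and the 'unless' clause therefore excuses the requirement. Satisfied.
  (b) The plaintiff resides in Harken, which is not Galford, so one alternative holds. Condition met.
  (c) The amount in controversy is USD 29,900, below the USD 75,000 floor. Not met.
  (d) The claim is an employment claim, not a property claim, so this disjunct is met. Satisfied.
  → At least one condition fails; no jurisdiction.
Courts with jurisdiction: the Circuit Court of Harken — 1 in total.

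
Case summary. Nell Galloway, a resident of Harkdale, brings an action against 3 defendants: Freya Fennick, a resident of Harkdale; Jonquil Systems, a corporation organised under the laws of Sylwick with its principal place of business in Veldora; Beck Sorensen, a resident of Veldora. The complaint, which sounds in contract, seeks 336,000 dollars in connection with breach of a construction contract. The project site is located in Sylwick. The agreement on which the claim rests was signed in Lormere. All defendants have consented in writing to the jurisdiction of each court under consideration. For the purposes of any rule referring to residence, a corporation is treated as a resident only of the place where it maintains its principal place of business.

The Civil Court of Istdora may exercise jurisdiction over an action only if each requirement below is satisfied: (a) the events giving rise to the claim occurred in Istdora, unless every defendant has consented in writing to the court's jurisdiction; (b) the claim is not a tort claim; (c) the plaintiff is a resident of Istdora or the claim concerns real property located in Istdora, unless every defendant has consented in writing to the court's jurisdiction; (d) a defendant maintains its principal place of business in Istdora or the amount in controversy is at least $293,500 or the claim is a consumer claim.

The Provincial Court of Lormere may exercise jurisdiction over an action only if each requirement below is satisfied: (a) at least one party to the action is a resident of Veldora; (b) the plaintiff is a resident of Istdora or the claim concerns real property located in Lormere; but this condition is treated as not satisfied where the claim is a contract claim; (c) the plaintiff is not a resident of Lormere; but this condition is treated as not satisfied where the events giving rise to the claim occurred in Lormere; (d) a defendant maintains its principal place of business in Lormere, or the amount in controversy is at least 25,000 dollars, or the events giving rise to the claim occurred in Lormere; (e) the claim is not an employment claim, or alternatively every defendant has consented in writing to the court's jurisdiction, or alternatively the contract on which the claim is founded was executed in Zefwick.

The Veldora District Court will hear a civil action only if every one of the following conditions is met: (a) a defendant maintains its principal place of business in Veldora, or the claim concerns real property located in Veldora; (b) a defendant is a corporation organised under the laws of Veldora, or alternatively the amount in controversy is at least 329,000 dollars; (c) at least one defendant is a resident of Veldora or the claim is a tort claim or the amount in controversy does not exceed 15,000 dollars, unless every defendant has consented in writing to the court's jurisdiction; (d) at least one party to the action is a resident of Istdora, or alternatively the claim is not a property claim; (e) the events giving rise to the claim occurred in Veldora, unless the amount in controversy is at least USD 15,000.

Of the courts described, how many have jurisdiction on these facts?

The Civil Court of Istdora:
  (a) The operative events occurred in Sylwick, not Istdora. However, every defendant has filed written consent, so the 'unless' proviso supplies this condition. Met.
  (b) The claim is a contract claim, not a tort claim. Condition met.
  (c) The plaintiff resides in Harkdale, not Istdora; the claim does not concern real property — none of the alternatives is met. However, every defendant has filed written consent, so the 'unless' proviso supplies this condition. Satisfied.
  (d) The amount in controversy is USD 336,000, which meets the USD 293,500 floor, so one alternative holds. Met.
  → Jurisdiction lies.
The Provincial Court of Lormere:
  (a) Jonquil Systems resides in Veldora. Condition met.
  (b) The plaintiff resides in Harkdale, not Istdora; the claim does not concern real property — no alternative holds. Condition not met.
  (c) The plaintiff resides in Harkdale, which is not Lormere. And the carve-out is inapplicable — the operative events occurred in Sylwick, not Lormere. Condition met.
  (d) The amount in controversy is $336,000, which meets the $25,000 floor, so this disjunct is met. Satisfied.
  (e) The claim is a contract claim, not an employment claim, so one alternative holds. Satisfied.
  → The court lacks jurisdiction.
The Veldora District Court:
  (a) Jonquil Systems has its principal place of business in Veldora, so this disjunct is met. Condition met.
  (b) The amount in controversy is $336,000, which meets the USD 329,000 floor, so this disjunct is met. Condition met.
  (c) Jonquil Systems resides in Veldora, so this disjunct is met. Met.
  (d) The claim is a contract claim, not a property claim, so one alternative holds. Satisfied.
  (e) The operative events occurred in Sylwick, not Veldora. The proviso rescues it, though: the amount in controversy is $336,000, which meets the 15,000 dollars floor. Satisfied.
  → Jurisdiction lies.
Courts with jurisdiction: the Civil Court of Istdora, the Veldora District Court — 2 in total.

2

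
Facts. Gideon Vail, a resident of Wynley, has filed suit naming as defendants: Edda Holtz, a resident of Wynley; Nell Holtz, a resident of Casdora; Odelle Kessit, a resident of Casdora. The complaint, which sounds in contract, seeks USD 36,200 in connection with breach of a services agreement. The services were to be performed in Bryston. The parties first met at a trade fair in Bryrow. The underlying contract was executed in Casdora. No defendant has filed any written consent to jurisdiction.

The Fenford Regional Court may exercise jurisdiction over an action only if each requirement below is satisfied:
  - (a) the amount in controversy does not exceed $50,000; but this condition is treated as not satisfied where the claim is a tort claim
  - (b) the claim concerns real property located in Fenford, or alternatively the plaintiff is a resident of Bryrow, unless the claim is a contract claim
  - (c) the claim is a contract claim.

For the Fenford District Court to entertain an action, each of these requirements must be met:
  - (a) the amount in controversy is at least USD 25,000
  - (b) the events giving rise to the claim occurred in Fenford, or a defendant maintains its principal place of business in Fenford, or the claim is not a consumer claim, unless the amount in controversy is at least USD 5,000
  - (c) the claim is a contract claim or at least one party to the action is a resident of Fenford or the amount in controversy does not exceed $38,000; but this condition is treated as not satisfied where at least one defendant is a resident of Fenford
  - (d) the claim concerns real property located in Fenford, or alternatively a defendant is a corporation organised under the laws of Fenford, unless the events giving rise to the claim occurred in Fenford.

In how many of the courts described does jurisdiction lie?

The Fenford Regional Court:
  (a) The amount in controversy is 36,200 dollars, within the USD 50,000 ceiling. And the carve-out is inapplicable — the claim is a contract claim, not a tort claim. Condition met.
  (b) The claim does not concern real property; the plaintiff resides in Wynley, not Bryrow — every alternative fails. However, the claim is a contract claim, so the 'unless' proviso supplies this condition. Condition met.
  (c) The claim is a contract claim. Condition met.
  → The court has jurisdiction.
The Fenford District Court:
  (a) The amount in controversy is USD 36,200, which meets the $25,000 floor. Satisfied.
  (b) The claim is a contract claim, not a consumer claim, which satisfies one of the alternatives. Satisfied.
  (c) The claim is a contract claim, so one alternative holds. The exception is not triggered, since no defendant resides in Fenford (they reside in Wynley, Casdora, Casdora). Met.
  (d) The claim does not concern real property; no defendant is a corporation — no alternative holds. And the operative events occurred in Bryston, not Fenford, so the proviso does not save it. Not met.
  → Not every requirement is met — no jurisdiction.
Courts with jurisdiction: the Fenford Regional Court — 1 in total.

1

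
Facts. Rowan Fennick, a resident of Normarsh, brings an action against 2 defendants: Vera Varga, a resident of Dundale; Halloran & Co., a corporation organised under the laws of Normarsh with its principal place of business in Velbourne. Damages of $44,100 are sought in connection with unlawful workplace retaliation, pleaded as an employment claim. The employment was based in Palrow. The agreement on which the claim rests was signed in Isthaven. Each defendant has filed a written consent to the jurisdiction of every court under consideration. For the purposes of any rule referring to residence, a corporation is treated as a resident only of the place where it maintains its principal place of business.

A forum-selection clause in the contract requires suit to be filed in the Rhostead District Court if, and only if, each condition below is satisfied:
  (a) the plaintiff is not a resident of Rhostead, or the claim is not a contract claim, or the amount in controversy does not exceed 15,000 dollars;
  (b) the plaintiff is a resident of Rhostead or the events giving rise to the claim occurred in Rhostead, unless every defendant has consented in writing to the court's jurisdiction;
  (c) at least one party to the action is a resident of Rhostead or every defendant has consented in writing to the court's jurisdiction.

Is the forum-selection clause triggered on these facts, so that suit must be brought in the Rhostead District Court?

The Rhostead District Court:
  (a) The plaintiff resides in Normarsh, which is not Rhostead, so this disjunct is met. Satisfied.
  (b) The plaintiff resides in Normarsh, not Rhostead; the operative events occurred in Palrow, not Rhostead — none of the alternatives is met. The proviso rescues it, though: every defendant has filed written consent. Condition met.
  (c) Every defendant has filed written consent, so this disjunct is met. Satisfied.
  → The clause applies.

Yes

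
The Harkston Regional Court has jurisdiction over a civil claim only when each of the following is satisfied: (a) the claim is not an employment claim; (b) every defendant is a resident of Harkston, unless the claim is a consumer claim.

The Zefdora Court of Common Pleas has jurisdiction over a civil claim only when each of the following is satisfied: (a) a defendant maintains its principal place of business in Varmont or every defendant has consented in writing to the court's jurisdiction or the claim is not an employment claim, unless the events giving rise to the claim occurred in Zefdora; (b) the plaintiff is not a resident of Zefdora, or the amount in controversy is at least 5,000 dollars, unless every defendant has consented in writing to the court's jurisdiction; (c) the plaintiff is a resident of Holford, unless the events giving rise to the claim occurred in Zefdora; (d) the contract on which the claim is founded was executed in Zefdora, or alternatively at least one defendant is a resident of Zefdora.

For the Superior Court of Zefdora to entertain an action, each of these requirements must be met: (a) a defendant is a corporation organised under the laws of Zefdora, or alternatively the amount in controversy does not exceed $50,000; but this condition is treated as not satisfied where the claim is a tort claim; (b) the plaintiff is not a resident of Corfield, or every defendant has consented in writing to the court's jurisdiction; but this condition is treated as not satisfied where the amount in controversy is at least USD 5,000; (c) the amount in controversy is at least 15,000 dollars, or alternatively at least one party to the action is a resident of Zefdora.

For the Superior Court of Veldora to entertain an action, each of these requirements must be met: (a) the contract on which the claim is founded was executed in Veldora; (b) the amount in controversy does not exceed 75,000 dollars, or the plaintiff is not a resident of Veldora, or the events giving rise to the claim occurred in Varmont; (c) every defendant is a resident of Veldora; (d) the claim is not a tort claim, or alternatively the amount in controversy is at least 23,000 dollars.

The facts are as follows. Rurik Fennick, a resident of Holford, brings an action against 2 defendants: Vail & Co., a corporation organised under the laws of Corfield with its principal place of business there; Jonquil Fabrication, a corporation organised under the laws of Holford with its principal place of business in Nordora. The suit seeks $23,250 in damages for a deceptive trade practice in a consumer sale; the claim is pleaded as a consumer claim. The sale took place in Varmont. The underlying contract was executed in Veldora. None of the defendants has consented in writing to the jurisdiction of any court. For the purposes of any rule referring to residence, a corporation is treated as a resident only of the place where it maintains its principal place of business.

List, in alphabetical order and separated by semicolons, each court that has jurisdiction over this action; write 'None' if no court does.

The Harkston Regional Court:
  (a) The claim is a consumer claim, not an employment claim. Satisfied.
  (b) The defendants reside as follows — Vail & Co. in Corfield, Jonquil Fabrication in Nordora — not all in Harkston. The proviso rescues it, though: the claim is a consumer claim. Condition met.
  → All conditions met; jurisdiction exists.
The Zefdora Court of Common Pleas:
  (a) The claim is a consumer claim, not an employment claim, so this disjunct is met. Satisfied.
  (b) The plaintiff resides in Holford, which is not Zefdora — that alternative is enough. Met.
  (c) The plaintiff resides in Holford. Met.
  (d) The contract was executed in Veldora, not Zefdora; no defendant resides in Zefdora (they reside in Corfield, Nordora) — none of the alternatives is met. Not met.
  → At least one condition fails; no jurisdiction.
The Superior Court of Zefdora:
  (a) The amount in controversy is 23,250 dollars, within the USD 50,000 ceiling, so one alternative holds. And the carve-out is inapplicable — the claim is a consumer claim, not a tort claim. Satisfied.
  (b) The plaintiff resides in Holford, which is not Corfield, which satisfies one of the alternatives. But the amount in controversy is USD 23,250, which meets the 5,000 dollars floor, triggering the carve-out and defeating this condition. Fails.
  (c) The amount in controversy is $23,250, which meets the 15,000 dollars floor — that alternative is enough. Met.
  → At least one condition fails; no jurisdiction.
The Superior Court of Veldora:
  (a) The contract was executed in Veldora. Condition met.
  (b) The amount in controversy is USD 23,250, within the USD 75,000 ceiling — that alternative is enough. Met.
  (c) The defendants reside as follows — Vail & Co. in Corfield, Jonquil Fabrication in Nordora — not all in Veldora. Fails.
  (d) The claim is a consumer claim, not a tort claim, so one alternative holds. Condition met.
  → Not every requirement is met — no jurisdiction.

the Harkston Regional Court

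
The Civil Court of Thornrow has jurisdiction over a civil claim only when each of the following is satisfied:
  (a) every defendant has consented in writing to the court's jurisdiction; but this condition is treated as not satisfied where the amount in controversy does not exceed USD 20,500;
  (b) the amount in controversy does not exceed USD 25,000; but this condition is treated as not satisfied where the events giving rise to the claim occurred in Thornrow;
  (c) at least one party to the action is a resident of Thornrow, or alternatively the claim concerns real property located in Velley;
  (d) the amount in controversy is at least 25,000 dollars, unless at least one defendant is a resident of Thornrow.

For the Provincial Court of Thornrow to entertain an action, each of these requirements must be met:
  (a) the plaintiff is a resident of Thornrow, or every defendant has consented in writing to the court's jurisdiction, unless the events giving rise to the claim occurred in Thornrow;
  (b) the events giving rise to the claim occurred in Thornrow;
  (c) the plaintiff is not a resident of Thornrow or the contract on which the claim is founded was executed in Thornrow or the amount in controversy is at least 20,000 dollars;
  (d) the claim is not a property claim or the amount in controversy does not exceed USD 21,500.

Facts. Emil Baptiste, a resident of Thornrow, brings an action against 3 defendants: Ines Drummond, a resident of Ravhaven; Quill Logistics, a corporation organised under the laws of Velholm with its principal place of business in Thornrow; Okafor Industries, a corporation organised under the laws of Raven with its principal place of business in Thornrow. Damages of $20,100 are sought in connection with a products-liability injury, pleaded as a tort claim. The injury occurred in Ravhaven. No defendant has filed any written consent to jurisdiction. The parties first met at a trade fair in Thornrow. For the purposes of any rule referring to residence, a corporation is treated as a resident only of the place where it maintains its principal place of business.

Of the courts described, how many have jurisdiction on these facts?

The Civil Court of Thornrow:
  (a) No such written consent has been filed. Fails.
  (b) The amount in controversy is 20,100 dollars, within the 25,000 dollars ceiling. The exception is not triggered, since the operative events occurred in Ravhaven, not Thornrow. Satisfied.
  (c) Emil Baptiste resides in Thornrow, so one alternative holds. Condition met.
  (d) The amount in controversy is $20,100, below the 25,000 dollars floor. However, Quill Logistics resides in Thornrow, so the 'unless' proviso supplies this condition. Condition met.
  → No jurisdiction.
The Provincial Court of Thornrow:
  (a) The plaintiff resides in Thornrow — that alternative is enough. Condition met.
  (b) The operative events occurred in Ravhaven, not Thornrow. Condition not met.
  (c) The amount in controversy is $20,100, which meets the USD 20,000 floor, so one alternative holds. Condition met.
  (d) The claim is a tort claim, not a property claim, which satisfies one of the alternatives. Met.
  → Not every requirement is met — no jurisdiction.
No court satisfies all of its conditions.

0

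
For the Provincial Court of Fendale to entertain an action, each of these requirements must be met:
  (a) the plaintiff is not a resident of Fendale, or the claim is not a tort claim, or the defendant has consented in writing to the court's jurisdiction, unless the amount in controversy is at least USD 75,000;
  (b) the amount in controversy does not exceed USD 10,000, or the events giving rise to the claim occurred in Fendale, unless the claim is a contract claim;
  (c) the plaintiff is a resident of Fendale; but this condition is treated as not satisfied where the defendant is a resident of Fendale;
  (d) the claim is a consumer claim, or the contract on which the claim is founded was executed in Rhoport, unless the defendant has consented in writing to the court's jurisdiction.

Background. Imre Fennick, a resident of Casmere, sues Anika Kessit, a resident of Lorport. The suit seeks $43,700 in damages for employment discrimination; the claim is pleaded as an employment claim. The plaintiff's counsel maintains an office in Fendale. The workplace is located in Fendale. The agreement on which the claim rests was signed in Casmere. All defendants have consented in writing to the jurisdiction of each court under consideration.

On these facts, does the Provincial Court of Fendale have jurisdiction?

No

The Provincial Court of Fendale:
  (a) The plaintiff resides in Casmere, which is not Fendale, so this disjunct is met. Condition met.
  (b) The operative events occurred in Fendale — that alternative is enough. Satisfied.
  (c) The plaintiff resides in Casmere, not Fendale. Condition not met.
  (d) The claim is an employment claim, not a consumer claim; the contract was executed in Casmere, not Rhoport — none of the alternatives is met. However, every defendant has filed written consent, so the 'unless' proviso supplies this condition. Satisfied.
  → The court lacks jurisdiction.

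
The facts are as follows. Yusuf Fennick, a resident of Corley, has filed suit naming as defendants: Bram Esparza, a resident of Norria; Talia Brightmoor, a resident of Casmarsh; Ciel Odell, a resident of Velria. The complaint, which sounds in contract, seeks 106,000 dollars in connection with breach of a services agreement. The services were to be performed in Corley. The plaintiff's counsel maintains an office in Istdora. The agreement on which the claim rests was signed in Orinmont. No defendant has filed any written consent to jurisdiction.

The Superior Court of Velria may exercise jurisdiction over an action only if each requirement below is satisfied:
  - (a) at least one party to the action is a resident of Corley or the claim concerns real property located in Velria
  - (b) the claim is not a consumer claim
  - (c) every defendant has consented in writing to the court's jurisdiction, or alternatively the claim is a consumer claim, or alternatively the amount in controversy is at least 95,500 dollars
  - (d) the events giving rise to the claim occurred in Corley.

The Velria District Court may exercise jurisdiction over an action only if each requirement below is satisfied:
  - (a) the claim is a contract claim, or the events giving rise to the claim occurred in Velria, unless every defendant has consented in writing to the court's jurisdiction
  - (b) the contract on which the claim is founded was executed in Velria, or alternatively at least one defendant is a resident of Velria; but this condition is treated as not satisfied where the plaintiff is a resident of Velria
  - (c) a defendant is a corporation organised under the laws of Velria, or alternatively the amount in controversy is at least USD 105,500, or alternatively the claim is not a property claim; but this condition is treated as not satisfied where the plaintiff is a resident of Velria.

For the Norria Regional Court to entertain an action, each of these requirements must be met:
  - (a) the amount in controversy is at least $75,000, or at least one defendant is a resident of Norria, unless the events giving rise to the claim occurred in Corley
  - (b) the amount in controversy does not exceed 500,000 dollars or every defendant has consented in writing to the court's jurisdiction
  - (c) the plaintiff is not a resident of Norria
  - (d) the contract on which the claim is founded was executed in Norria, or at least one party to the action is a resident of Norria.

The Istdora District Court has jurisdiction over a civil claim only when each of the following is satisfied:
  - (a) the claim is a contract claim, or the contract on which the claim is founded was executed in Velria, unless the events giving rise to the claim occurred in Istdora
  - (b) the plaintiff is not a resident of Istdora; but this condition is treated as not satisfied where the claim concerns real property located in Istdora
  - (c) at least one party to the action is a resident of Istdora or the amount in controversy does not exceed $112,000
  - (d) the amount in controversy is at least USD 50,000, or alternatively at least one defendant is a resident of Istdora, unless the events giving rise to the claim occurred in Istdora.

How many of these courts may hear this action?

4

The Superior Court of Velria:
  (a) Yusuf Fennick resides in Corley, so one alternative holds. Condition met.
  (b) The claim is a contract claim, not a consumer claim. Met.
  (c) The amount in controversy is USD 106,000, which meets the $95,500 floor — that alternative is enough. Met.
  (d) The operative events occurred in Corley. Satisfied.
  → The court has jurisdiction.
The Velria District Court:
  (a) The claim is a contract claim, which satisfies one of the alternatives. Condition met.
  (b) Ciel Odell resides in Velria, which satisfies one of the alternatives. And the carve-out is inapplicable — the plaintiff resides in Corley, not Velria. Satisfied.
  (c) The amount in controversy is USD 106,000, which meets the $105,500 floor — that alternative is enough. The exception is not triggered, since the plaintiff resides in Corley, not Velria. Satisfied.
  → All conditions met; jurisdiction exists.
The Norria Regional Court:
  (a) The amount in controversy is USD 106,000, which meets the $75,000 floor, so one alternative holds. Met.
  (b) The amount in controversy is $106,000, within the USD 500,000 ceiling, so one alternative holds. Satisfied.
  (c) The plaintiff resides in Corley, which is not Norria. Condition met.
  (d) Bram Esparza resides in Norria, which satisfies one of the alternatives. Met.
  → Every requirement is satisfied — jurisdiction.
The Istdora District Court:
  (a) The claim is a contract claim, so this disjunct is met. Satisfied.
  (b) The plaintiff resides in Corley, which is not Istdora. And the carve-out is inapplicable — the claim does not concern real property. Met.
  (c) The amount in controversy is 106,000 dollars, within the $112,000 ceiling — that alternative is enough. Condition met.
  (d) The amount in controversy is $106,000, which meets the USD 50,000 floor, which satisfies one of the alternatives. Met.
  → Jurisdiction lies.
Courts with jurisdiction: the Superior Court of Velria, the Velria District Court, the Norria Regional Court, the Istdora District Court — 4 in total.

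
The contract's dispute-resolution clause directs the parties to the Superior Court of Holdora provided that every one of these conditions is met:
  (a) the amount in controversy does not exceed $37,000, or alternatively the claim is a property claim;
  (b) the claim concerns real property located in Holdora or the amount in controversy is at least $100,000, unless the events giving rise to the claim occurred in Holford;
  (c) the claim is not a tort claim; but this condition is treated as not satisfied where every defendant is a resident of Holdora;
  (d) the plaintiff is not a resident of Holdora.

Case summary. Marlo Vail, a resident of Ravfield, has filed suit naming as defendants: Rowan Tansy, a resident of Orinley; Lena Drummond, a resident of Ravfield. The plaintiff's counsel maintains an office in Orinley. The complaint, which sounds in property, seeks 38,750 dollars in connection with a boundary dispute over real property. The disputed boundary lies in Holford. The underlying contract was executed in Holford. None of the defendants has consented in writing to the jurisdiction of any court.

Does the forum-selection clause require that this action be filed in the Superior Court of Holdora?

Yes

The Superior Court of Holdora:
  (a) The claim is a property claim, which satisfies one of the alternatives. Satisfied.
  (b) The property lies in Holford, not Holdora; the amount in controversy is USD 38,750, below the $100,000 floor — no alternative holds. But the operative events occurred in Holford, and the 'unless' clause therefore excuses the requirement. Condition met.
  (c) The claim is a property claim, not a tort claim. And the carve-out is inapplicable — the defendants reside as follows — Rowan Tansy in Orinley, Lena Drummond in Ravfield — not all in Holdora. Met.
  (d) The plaintiff resides in Ravfield, which is not Holdora. Condition met.
  → The clause applies.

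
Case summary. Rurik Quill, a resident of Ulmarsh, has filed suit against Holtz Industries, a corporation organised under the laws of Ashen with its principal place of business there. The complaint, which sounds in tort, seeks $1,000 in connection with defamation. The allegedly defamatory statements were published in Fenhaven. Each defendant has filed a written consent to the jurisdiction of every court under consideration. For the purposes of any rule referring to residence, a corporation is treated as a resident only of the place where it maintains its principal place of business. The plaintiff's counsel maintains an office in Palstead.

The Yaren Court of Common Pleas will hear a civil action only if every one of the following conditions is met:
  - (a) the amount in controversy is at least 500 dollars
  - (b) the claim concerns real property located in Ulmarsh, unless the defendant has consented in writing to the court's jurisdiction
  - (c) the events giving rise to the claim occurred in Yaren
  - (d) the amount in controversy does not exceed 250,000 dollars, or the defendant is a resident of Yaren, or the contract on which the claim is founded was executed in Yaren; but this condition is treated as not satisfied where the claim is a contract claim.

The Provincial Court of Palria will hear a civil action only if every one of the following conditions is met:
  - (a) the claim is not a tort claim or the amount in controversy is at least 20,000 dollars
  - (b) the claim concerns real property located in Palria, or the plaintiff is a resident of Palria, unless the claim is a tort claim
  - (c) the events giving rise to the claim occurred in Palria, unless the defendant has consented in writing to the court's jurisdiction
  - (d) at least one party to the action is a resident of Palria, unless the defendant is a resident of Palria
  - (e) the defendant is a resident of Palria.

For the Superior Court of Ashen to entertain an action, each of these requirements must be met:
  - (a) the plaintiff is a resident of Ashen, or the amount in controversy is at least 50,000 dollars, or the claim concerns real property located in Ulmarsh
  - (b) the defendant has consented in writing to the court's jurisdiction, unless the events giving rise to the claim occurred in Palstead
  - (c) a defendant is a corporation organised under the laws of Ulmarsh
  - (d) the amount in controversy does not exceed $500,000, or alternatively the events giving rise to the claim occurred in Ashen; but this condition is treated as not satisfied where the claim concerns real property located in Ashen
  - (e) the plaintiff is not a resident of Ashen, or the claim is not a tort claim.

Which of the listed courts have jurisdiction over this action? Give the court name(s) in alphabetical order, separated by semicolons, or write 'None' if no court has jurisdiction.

The Yaren Court of Common Pleas:
  (a) The amount in controversy is USD 1,000, which meets the 500 dollars floor. Met.
  (b) The claim does not concern real property. However, every defendant has filed written consent, so the 'unless' proviso supplies this condition. Condition met.
  (c) The operative events occurred in Fenhaven, not Yaren. Fails.
  (d) The amount in controversy is USD 1,000, within the 250,000 dollars ceiling, so this disjunct is met. The carve-out does not apply: the claim is a tort claim, not a contract claim. Satisfied.
  → The court lacks jurisdiction.
The Provincial Court of Palria:
  (a) The claim is a tort claim; the amount in controversy is $1,000, below the USD 20,000 floor — none of the alternatives is met. Fails.
  (b) The claim does not concern real property; the plaintiff resides in Ulmarsh, not Palria — every alternative fails. The proviso rescues it, though: the claim is a tort claim. Satisfied.
  (c) The operative events occurred in Fenhaven, not Palria. The proviso rescues it, though: every defendant has filed written consent. Met.
  (d) No party resides in Palria. The proviso offers no rescue either, since the defendant resides in Ashen, not Palria. Not met.
  (e) The defendant resides in Ashen, not Palria. Not met.
  → The court lacks jurisdiction.
The Superior Court of Ashen:
  (a) The plaintiff resides in Ulmarsh, not Ashen; the amount in controversy is $1,000, below the 50,000 dollars floor; the claim does not concern real property — no alternative holds. Not satisfied.
  (b) Every defendant has filed written consent. Satisfied.
  (c) The corporate defendant(s) are organised in Ashen, not Ulmarsh. Not satisfied.
  (d) The amount in controversy is $1,000, within the $500,000 ceiling — that alternative is enough. The exception is not triggered, since the claim does not concern real property. Condition met.
  (e) The plaintiff resides in Ulmarsh, which is not Ashen — that alternative is enough. Condition met.
  → No jurisdiction.

None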